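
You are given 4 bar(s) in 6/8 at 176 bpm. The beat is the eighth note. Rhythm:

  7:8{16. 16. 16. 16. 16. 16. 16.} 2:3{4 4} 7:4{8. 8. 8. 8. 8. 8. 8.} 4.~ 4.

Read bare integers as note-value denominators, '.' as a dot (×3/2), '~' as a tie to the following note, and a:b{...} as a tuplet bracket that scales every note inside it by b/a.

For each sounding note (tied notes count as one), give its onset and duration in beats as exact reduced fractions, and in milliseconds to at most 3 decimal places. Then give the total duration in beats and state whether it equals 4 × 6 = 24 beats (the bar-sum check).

1) 0.0ms=0b +292.208ms=6/7b
2) 292.208ms=6/7b +292.208ms=6/7b
3) 584.416ms=12/7b +292.208ms=6/7b
4) 876.623ms=18/7b +292.208ms=6/7b
5) 1168.831ms=24/7b +292.208ms=6/7b
6) 1461.039ms=30/7b +292.208ms=6/7b
7) 1753.247ms=36/7b +292.208ms=6/7b
8) 2045.455ms=6b +1022.727ms=3b
9) 3068.182ms=9b +1022.727ms=3b
10) 4090.909ms=12b +292.208ms=6/7b
11) 4383.117ms=90/7b +292.208ms=6/7b
12) 4675.325ms=96/7b +292.208ms=6/7b
13) 4967.532ms=102/7b +292.208ms=6/7b
14) 5259.74ms=108/7b +292.208ms=6/7b
15) 5551.948ms=114/7b +292.208ms=6/7b
16) 5844.156ms=120/7b +292.208ms=6/7b
17) 6136.364ms=18b +2045.455ms=6b
Σ=24b of 24 (176bpm 6/8) — PASS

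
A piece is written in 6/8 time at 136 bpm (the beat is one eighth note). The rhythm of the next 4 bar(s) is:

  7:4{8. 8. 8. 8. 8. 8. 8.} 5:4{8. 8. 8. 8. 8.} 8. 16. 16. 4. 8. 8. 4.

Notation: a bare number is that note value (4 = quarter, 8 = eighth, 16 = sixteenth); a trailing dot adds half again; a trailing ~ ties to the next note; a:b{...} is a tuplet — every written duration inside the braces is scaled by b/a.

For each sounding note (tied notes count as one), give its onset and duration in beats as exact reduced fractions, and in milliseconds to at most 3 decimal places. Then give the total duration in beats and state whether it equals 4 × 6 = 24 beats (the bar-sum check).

1) 0.0ms=0b +378.151ms=6/7b
2) 378.151ms=6/7b +378.151ms=6/7b
3) 756.303ms=12/7b +378.151ms=6/7b
4) 1134.454ms=18/7b +378.151ms=6/7b
5) 1512.605ms=24/7b +378.151ms=6/7b
6) 1890.756ms=30/7b +378.151ms=6/7b
7) 2268.908ms=36/7b +378.151ms=6/7b
8) 2647.059ms=6b +529.412ms=6/5b
9) 3176.471ms=36/5b +529.412ms=6/5b
10) 3705.882ms=42/5b +529.412ms=6/5b
11) 4235.294ms=48/5b +529.412ms=6/5b
12) 4764.706ms=54/5b +529.412ms=6/5b
13) 5294.118ms=12b +661.765ms=3/2b
14) 5955.882ms=27/2b +330.882ms=3/4b
15) 6286.765ms=57/4b +330.882ms=3/4b
16) 6617.647ms=15b +1323.529ms=3b
17) 7941.176ms=18b +661.765ms=3/2b
18) 8602.941ms=39/2b +661.765ms=3/2b
19) 9264.706ms=21b +1323.529ms=3b
Σ=24b of 24 (136bpm 6/8) — PASS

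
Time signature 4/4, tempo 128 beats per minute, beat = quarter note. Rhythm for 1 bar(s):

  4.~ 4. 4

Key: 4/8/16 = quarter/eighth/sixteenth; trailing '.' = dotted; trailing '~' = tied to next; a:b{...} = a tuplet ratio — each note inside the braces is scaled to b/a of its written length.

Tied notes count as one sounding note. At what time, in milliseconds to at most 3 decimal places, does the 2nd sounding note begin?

1. 0.0ms @ 0 + 1406.25ms (3)
2. 1406.25ms @ 3 + 468.75ms (1)

note 2 onset = 3b = 1406.25ms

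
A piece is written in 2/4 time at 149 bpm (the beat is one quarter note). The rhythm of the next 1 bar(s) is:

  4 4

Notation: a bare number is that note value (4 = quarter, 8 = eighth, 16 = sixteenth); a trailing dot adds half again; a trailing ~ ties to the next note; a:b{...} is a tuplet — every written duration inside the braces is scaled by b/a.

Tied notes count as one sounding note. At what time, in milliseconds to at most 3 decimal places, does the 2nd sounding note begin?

note 2 onset = 1b = 402.685ms

1. 0.0ms @ 0 + 402.685ms (1)
2. 402.685ms @ 1 + 402.685ms (1)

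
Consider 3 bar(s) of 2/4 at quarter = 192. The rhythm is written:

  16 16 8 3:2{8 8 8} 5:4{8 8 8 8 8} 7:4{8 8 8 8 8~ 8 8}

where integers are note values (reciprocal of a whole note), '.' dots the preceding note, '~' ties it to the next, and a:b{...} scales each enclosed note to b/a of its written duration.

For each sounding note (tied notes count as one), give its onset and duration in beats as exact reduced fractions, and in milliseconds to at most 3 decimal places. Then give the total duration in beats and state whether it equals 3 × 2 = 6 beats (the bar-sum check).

1) 0.0ms=0b +78.125ms=1/4b
2) 78.125ms=1/4b +78.125ms=1/4b
3) 156.25ms=1/2b +156.25ms=1/2b
4) 312.5ms=1b +104.167ms=1/3b
5) 416.667ms=4/3b +104.167ms=1/3b
6) 520.833ms=5/3b +104.167ms=1/3b
7) 625.0ms=2b +125.0ms=2/5b
8) 750.0ms=12/5b +125.0ms=2/5b
9) 875.0ms=14/5b +125.0ms=2/5b
10) 1000.0ms=16/5b +125.0ms=2/5b
11) 1125.0ms=18/5b +125.0ms=2/5b
12) 1250.0ms=4b +89.286ms=2/7b
13) 1339.286ms=30/7b +89.286ms=2/7b
14) 1428.571ms=32/7b +89.286ms=2/7b
15) 1517.857ms=34/7b +89.286ms=2/7b
16) 1607.143ms=36/7b +178.571ms=4/7b
17) 1785.714ms=40/7b +89.286ms=2/7b
Σ=6b of 6 (192bpm 2/4) — PASS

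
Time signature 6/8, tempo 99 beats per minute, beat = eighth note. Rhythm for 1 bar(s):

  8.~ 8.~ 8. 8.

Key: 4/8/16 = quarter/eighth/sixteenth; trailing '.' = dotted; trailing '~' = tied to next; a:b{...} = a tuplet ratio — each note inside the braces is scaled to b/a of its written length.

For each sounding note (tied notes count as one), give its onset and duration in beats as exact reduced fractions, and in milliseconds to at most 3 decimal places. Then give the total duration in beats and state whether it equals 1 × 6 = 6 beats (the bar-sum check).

1) 0.0ms=0b +2727.273ms=9/2b
2) 2727.273ms=9/2b +909.091ms=3/2b
Σ=6b of 6 (99bpm 6/8) — PASS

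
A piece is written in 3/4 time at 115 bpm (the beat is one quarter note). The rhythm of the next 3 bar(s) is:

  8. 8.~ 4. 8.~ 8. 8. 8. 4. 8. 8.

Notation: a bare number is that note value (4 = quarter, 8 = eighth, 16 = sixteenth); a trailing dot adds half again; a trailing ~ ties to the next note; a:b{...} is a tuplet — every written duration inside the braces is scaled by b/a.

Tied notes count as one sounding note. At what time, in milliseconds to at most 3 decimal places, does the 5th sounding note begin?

note 5 onset = 21/4b = 2739.13ms

1. 0.0ms @ 0 + 391.304ms (3/4)
2. 391.304ms @ 3/4 + 1173.913ms (9/4)
3. 1565.217ms @ 3 + 782.609ms (3/2)
4. 2347.826ms @ 9/2 + 391.304ms (3/4)
5. 2739.13ms @ 21/4 + 391.304ms (3/4)
6. 3130.435ms @ 6 + 782.609ms (3/2)
7. 3913.043ms @ 15/2 + 391.304ms (3/4)
8. 4304.348ms @ 33/4 + 391.304ms (3/4)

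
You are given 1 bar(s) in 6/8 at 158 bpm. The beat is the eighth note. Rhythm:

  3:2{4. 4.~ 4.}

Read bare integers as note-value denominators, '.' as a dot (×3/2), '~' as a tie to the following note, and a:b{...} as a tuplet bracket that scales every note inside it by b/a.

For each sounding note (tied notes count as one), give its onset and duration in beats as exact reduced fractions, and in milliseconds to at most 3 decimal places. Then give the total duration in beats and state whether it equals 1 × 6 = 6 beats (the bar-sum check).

1) 0.0ms=0b +759.494ms=2b
2) 759.494ms=2b +1518.987ms=4b
Σ=6b of 6 (158bpm 6/8) — PASS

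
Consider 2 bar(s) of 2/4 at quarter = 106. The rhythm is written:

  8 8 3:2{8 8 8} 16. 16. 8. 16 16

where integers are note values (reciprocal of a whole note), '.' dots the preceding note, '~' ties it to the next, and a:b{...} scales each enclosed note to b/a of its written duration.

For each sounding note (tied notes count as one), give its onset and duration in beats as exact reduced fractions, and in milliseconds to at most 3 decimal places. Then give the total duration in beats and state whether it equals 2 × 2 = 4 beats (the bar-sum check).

1) 0.0ms=0b +283.019ms=1/2b
2) 283.019ms=1/2b +283.019ms=1/2b
3) 566.038ms=1b +188.679ms=1/3b
4) 754.717ms=4/3b +188.679ms=1/3b
5) 943.396ms=5/3b +188.679ms=1/3b
6) 1132.075ms=2b +212.264ms=3/8b
7) 1344.34ms=19/8b +212.264ms=3/8b
8) 1556.604ms=11/4b +424.528ms=3/4b
9) 1981.132ms=7/2b +141.509ms=1/4b
10) 2122.642ms=15/4b +141.509ms=1/4b
Σ=4b of 4 (106bpm 2/4) — PASS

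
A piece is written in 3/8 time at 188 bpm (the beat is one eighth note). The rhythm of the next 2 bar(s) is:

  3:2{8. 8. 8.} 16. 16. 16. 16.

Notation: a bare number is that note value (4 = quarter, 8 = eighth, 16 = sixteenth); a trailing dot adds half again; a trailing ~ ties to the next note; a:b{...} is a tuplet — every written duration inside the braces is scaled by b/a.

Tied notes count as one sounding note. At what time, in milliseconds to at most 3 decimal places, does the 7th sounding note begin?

note 7 onset = 21/4b = 1675.532ms

1. 0.0ms @ 0 + 319.149ms (1)
2. 319.149ms @ 1 + 319.149ms (1)
3. 638.298ms @ 2 + 319.149ms (1)
4. 957.447ms @ 3 + 239.362ms (3/4)
5. 1196.809ms @ 15/4 + 239.362ms (3/4)
6. 1436.17ms @ 9/2 + 239.362ms (3/4)
7. 1675.532ms @ 21/4 + 239.362ms (3/4)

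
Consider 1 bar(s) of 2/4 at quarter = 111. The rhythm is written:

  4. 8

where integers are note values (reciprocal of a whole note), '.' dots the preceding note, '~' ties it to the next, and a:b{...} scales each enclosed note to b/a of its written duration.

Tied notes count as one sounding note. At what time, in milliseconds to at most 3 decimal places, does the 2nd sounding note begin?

1. 0.0ms @ 0 + 810.811ms (3/2)
2. 810.811ms @ 3/2 + 270.27ms (1/2)

note 2 onset = 3/2b = 810.811ms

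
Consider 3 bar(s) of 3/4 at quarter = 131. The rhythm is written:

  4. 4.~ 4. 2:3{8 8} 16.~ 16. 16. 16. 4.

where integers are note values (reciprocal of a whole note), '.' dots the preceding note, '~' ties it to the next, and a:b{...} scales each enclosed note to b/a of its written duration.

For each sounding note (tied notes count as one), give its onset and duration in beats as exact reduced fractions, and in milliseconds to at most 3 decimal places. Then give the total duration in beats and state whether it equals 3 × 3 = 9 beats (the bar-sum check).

1) 0.0ms=0b +687.023ms=3/2b
2) 687.023ms=3/2b +1374.046ms=3b
3) 2061.069ms=9/2b +343.511ms=3/4b
4) 2404.58ms=21/4b +343.511ms=3/4b
5) 2748.092ms=6b +343.511ms=3/4b
6) 3091.603ms=27/4b +171.756ms=3/8b
7) 3263.359ms=57/8b +171.756ms=3/8b
8) 3435.115ms=15/2b +687.023ms=3/2b
Σ=9b of 9 (131bpm 3/4) — PASS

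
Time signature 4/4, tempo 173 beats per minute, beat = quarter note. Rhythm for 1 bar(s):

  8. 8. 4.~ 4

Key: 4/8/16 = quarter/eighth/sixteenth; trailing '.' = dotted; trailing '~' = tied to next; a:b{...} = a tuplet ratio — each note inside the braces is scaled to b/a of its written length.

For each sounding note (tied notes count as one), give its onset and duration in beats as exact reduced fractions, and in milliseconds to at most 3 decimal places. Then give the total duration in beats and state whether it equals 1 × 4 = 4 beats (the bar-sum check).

1) 0.0ms=0b +260.116ms=3/4b
2) 260.116ms=3/4b +260.116ms=3/4b
3) 520.231ms=3/2b +867.052ms=5/2b
Σ=4b of 4 (173bpm 4/4) — PASS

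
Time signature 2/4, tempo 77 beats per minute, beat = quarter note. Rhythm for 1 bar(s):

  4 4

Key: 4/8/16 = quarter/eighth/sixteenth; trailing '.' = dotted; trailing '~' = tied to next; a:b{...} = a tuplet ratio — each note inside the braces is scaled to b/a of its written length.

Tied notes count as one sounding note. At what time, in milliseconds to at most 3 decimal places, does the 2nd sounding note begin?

1. 0.0ms @ 0 + 779.221ms (1)
2. 779.221ms @ 1 + 779.221ms (1)

note 2 onset = 1b = 779.221ms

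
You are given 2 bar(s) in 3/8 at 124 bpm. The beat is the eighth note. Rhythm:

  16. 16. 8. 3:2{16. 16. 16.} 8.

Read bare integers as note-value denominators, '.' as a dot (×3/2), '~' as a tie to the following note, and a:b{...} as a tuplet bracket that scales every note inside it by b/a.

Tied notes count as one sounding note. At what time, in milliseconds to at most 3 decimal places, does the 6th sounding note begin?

1. 0.0ms @ 0 + 362.903ms (3/4)
2. 362.903ms @ 3/4 + 362.903ms (3/4)
3. 725.806ms @ 3/2 + 725.806ms (3/2)
4. 1451.613ms @ 3 + 241.935ms (1/2)
5. 1693.548ms @ 7/2 + 241.935ms (1/2)
6. 1935.484ms @ 4 + 241.935ms (1/2)
7. 2177.419ms @ 9/2 + 725.806ms (3/2)

note 6 onset = 4b = 1935.484ms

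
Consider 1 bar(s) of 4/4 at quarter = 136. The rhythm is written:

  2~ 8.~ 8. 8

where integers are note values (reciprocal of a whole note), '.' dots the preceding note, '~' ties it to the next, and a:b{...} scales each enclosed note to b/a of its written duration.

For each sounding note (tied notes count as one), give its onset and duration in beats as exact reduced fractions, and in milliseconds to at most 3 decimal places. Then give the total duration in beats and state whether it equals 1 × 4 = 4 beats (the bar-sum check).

1) 0.0ms=0b +1544.118ms=7/2b
2) 1544.118ms=7/2b +220.588ms=1/2b
Σ=4b of 4 (136bpm 4/4) — PASS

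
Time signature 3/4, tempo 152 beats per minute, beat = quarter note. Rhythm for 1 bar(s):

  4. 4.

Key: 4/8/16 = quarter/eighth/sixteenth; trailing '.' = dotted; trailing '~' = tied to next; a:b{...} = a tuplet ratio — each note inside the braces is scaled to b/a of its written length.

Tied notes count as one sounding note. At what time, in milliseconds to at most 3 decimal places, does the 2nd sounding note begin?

1. 0.0ms @ 0 + 592.105ms (3/2)
2. 592.105ms @ 3/2 + 592.105ms (3/2)

note 2 onset = 3/2b = 592.105ms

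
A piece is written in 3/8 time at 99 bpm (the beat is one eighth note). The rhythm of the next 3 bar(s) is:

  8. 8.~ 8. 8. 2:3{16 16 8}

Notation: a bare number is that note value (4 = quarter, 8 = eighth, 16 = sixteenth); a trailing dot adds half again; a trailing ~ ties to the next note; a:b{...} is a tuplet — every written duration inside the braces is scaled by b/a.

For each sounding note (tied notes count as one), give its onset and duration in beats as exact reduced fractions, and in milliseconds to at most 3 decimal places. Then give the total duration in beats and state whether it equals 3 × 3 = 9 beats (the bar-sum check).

1) 0.0ms=0b +909.091ms=3/2b
2) 909.091ms=3/2b +1818.182ms=3b
3) 2727.273ms=9/2b +909.091ms=3/2b
4) 3636.364ms=6b +454.545ms=3/4b
5) 4090.909ms=27/4b +454.545ms=3/4b
6) 4545.455ms=15/2b +909.091ms=3/2b
Σ=9b of 9 (99bpm 3/8) — PASS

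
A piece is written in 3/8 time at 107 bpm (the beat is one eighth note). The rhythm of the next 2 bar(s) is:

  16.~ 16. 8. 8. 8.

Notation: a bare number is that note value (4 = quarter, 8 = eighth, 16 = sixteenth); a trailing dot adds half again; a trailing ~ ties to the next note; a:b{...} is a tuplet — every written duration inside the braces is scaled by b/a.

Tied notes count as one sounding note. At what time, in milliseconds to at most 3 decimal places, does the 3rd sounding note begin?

1. 0.0ms @ 0 + 841.121ms (3/2)
2. 841.121ms @ 3/2 + 841.121ms (3/2)
3. 1682.243ms @ 3 + 841.121ms (3/2)
4. 2523.364ms @ 9/2 + 841.121ms (3/2)

note 3 onset = 3b = 1682.243ms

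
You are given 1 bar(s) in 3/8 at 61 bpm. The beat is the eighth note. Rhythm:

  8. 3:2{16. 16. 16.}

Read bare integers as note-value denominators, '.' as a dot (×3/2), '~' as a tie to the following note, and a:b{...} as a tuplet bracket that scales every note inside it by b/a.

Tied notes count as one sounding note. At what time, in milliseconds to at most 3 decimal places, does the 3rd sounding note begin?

note 3 onset = 2b = 1967.213ms

1. 0.0ms @ 0 + 1475.41ms (3/2)
2. 1475.41ms @ 3/2 + 491.803ms (1/2)
3. 1967.213ms @ 2 + 491.803ms (1/2)
4. 2459.016ms @ 5/2 + 491.803ms (1/2)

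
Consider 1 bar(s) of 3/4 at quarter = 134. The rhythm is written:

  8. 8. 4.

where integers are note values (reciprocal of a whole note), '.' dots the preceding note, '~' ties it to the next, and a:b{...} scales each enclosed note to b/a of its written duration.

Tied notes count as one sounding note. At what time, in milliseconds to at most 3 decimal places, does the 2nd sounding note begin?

1. 0.0ms @ 0 + 335.821ms (3/4)
2. 335.821ms @ 3/4 + 335.821ms (3/4)
3. 671.642ms @ 3/2 + 671.642ms (3/2)

note 2 onset = 3/4b = 335.821ms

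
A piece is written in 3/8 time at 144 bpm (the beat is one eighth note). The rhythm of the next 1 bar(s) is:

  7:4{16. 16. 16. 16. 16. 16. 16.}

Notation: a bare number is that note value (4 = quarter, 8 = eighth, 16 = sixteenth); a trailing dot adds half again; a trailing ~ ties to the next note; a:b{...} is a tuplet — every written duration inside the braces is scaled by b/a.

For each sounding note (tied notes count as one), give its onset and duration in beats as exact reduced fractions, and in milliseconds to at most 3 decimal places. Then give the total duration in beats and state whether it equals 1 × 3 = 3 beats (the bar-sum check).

1) 0.0ms=0b +178.571ms=3/7b
2) 178.571ms=3/7b +178.571ms=3/7b
3) 357.143ms=6/7b +178.571ms=3/7b
4) 535.714ms=9/7b +178.571ms=3/7b
5) 714.286ms=12/7b +178.571ms=3/7b
6) 892.857ms=15/7b +178.571ms=3/7b
7) 1071.429ms=18/7b +178.571ms=3/7b
Σ=3b of 3 (144bpm 3/8) — PASS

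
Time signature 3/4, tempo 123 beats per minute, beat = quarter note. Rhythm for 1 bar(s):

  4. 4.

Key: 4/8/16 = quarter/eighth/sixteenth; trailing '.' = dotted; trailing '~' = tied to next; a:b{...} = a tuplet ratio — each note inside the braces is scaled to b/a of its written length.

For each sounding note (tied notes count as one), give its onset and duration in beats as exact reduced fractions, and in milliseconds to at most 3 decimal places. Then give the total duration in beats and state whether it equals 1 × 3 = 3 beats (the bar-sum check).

1) 0.0ms=0b +731.707ms=3/2b
2) 731.707ms=3/2b +731.707ms=3/2b
Σ=3b of 3 (123bpm 3/4) — PASS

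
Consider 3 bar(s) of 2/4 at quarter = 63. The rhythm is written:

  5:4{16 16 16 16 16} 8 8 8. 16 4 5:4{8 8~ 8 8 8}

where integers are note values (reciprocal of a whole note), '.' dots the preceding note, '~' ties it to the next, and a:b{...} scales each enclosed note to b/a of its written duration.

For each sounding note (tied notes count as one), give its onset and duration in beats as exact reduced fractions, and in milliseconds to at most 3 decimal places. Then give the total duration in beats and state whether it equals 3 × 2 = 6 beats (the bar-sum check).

1) 0.0ms=0b +190.476ms=1/5b
2) 190.476ms=1/5b +190.476ms=1/5b
3) 380.952ms=2/5b +190.476ms=1/5b
4) 571.429ms=3/5b +190.476ms=1/5b
5) 761.905ms=4/5b +190.476ms=1/5b
6) 952.381ms=1b +476.19ms=1/2b
7) 1428.571ms=3/2b +476.19ms=1/2b
8) 1904.762ms=2b +714.286ms=3/4b
9) 2619.048ms=11/4b +238.095ms=1/4b
10) 2857.143ms=3b +952.381ms=1b
11) 3809.524ms=4b +380.952ms=2/5b
12) 4190.476ms=22/5b +761.905ms=4/5b
13) 4952.381ms=26/5b +380.952ms=2/5b
14) 5333.333ms=28/5b +380.952ms=2/5b
Σ=6b of 6 (63bpm 2/4) — PASS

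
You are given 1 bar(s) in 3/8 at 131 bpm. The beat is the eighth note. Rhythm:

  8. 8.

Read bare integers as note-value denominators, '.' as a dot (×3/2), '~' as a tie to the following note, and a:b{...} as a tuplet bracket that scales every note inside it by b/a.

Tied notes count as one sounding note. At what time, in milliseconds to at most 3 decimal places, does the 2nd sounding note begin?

1. 0.0ms @ 0 + 687.023ms (3/2)
2. 687.023ms @ 3/2 + 687.023ms (3/2)

note 2 onset = 3/2b = 687.023ms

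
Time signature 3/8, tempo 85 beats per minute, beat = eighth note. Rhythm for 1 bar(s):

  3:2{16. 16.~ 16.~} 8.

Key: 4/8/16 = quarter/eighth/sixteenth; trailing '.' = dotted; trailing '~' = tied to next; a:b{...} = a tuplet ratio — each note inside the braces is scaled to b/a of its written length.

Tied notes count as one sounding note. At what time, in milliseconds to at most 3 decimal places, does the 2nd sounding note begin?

1. 0.0ms @ 0 + 352.941ms (1/2)
2. 352.941ms @ 1/2 + 1764.706ms (5/2)

note 2 onset = 1/2b = 352.941ms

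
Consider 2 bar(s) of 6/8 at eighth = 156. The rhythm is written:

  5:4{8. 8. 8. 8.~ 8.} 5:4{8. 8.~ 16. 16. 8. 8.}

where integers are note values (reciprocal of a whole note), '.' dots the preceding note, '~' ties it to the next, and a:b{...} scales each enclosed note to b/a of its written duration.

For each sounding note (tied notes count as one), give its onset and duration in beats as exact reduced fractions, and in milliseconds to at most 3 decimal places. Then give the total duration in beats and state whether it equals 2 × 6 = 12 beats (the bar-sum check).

1) 0.0ms=0b +461.538ms=6/5b
2) 461.538ms=6/5b +461.538ms=6/5b
3) 923.077ms=12/5b +461.538ms=6/5b
4) 1384.615ms=18/5b +923.077ms=12/5b
5) 2307.692ms=6b +461.538ms=6/5b
6) 2769.231ms=36/5b +692.308ms=9/5b
7) 3461.538ms=9b +230.769ms=3/5b
8) 3692.308ms=48/5b +461.538ms=6/5b
9) 4153.846ms=54/5b +461.538ms=6/5b
Σ=12b of 12 (156bpm 6/8) — PASS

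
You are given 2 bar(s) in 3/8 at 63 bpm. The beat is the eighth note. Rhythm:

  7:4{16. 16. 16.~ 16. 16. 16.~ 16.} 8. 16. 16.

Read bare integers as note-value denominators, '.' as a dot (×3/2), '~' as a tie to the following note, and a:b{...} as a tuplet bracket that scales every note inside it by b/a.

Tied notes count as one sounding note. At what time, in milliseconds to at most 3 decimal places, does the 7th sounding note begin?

1. 0.0ms @ 0 + 408.163ms (3/7)
2. 408.163ms @ 3/7 + 408.163ms (3/7)
3. 816.327ms @ 6/7 + 816.327ms (6/7)
4. 1632.653ms @ 12/7 + 408.163ms (3/7)
5. 2040.816ms @ 15/7 + 816.327ms (6/7)
6. 2857.143ms @ 3 + 1428.571ms (3/2)
7. 4285.714ms @ 9/2 + 714.286ms (3/4)
8. 5000.0ms @ 21/4 + 714.286ms (3/4)

note 7 onset = 9/2b = 4285.714ms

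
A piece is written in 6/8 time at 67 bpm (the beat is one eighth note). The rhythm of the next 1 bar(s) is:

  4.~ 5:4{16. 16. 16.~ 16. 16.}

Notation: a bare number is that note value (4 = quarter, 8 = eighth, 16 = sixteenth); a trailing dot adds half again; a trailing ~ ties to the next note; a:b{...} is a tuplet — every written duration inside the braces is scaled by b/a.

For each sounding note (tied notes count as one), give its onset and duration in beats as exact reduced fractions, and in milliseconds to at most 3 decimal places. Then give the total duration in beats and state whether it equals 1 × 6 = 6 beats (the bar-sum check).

1) 0.0ms=0b +3223.881ms=18/5b
2) 3223.881ms=18/5b +537.313ms=3/5b
3) 3761.194ms=21/5b +1074.627ms=6/5b
4) 4835.821ms=27/5b +537.313ms=3/5b
Σ=6b of 6 (67bpm 6/8) — PASS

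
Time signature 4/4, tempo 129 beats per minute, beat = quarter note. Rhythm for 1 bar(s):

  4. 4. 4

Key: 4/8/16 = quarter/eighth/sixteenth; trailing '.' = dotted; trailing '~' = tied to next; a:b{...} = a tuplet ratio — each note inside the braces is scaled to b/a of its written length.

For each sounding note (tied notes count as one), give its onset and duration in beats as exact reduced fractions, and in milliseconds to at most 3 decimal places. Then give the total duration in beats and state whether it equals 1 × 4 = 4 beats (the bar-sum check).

1) 0.0ms=0b +697.674ms=3/2b
2) 697.674ms=3/2b +697.674ms=3/2b
3) 1395.349ms=3b +465.116ms=1b
Σ=4b of 4 (129bpm 4/4) — PASS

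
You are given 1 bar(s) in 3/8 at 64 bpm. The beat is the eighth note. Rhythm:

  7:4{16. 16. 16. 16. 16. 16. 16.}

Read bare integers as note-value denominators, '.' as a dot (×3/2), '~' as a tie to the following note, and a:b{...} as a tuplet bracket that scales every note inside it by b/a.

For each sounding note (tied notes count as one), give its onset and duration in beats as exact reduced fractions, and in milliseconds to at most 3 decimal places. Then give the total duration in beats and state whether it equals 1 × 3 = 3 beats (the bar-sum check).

1) 0.0ms=0b +401.786ms=3/7b
2) 401.786ms=3/7b +401.786ms=3/7b
3) 803.571ms=6/7b +401.786ms=3/7b
4) 1205.357ms=9/7b +401.786ms=3/7b
5) 1607.143ms=12/7b +401.786ms=3/7b
6) 2008.929ms=15/7b +401.786ms=3/7b
7) 2410.714ms=18/7b +401.786ms=3/7b
Σ=3b of 3 (64bpm 3/8) — PASS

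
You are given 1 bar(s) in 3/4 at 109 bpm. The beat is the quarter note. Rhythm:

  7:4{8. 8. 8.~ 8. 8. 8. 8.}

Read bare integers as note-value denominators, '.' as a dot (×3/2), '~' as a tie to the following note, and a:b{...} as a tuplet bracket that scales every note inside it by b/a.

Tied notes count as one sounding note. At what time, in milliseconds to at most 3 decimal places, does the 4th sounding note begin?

1. 0.0ms @ 0 + 235.911ms (3/7)
2. 235.911ms @ 3/7 + 235.911ms (3/7)
3. 471.822ms @ 6/7 + 471.822ms (6/7)
4. 943.644ms @ 12/7 + 235.911ms (3/7)
5. 1179.554ms @ 15/7 + 235.911ms (3/7)
6. 1415.465ms @ 18/7 + 235.911ms (3/7)

note 4 onset = 12/7b = 943.644ms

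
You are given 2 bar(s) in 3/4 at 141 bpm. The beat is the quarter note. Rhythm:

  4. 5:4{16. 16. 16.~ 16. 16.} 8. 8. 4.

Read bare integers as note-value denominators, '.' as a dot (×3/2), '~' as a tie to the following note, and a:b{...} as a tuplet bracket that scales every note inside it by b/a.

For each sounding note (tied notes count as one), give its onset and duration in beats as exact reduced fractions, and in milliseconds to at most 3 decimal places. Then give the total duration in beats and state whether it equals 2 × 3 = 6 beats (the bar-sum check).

1) 0.0ms=0b +638.298ms=3/2b
2) 638.298ms=3/2b +127.66ms=3/10b
3) 765.957ms=9/5b +127.66ms=3/10b
4) 893.617ms=21/10b +255.319ms=3/5b
5) 1148.936ms=27/10b +127.66ms=3/10b
6) 1276.596ms=3b +319.149ms=3/4b
7) 1595.745ms=15/4b +319.149ms=3/4b
8) 1914.894ms=9/2b +638.298ms=3/2b
Σ=6b of 6 (141bpm 3/4) — PASS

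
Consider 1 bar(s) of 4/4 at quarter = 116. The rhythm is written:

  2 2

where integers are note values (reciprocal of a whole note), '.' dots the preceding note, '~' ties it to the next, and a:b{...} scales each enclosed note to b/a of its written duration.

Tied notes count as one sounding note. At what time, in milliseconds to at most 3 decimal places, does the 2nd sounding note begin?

note 2 onset = 2b = 1034.483ms

1. 0.0ms @ 0 + 1034.483ms (2)
2. 1034.483ms @ 2 + 1034.483ms (2)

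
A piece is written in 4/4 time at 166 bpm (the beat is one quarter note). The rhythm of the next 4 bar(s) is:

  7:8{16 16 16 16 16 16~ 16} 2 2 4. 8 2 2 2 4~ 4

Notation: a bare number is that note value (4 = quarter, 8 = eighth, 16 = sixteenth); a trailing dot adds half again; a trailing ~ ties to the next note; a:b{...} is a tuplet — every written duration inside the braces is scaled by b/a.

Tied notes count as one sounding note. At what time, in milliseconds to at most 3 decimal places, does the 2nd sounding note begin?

1. 0.0ms @ 0 + 103.27ms (2/7)
2. 103.27ms @ 2/7 + 103.27ms (2/7)
3. 206.54ms @ 4/7 + 103.27ms (2/7)
4. 309.811ms @ 6/7 + 103.27ms (2/7)
5. 413.081ms @ 8/7 + 103.27ms (2/7)
6. 516.351ms @ 10/7 + 206.54ms (4/7)
7. 722.892ms @ 2 + 722.892ms (2)
8. 1445.783ms @ 4 + 722.892ms (2)
9. 2168.675ms @ 6 + 542.169ms (3/2)
10. 2710.843ms @ 15/2 + 180.723ms (1/2)
11. 2891.566ms @ 8 + 722.892ms (2)
12. 3614.458ms @ 10 + 722.892ms (2)
13. 4337.349ms @ 12 + 722.892ms (2)
14. 5060.241ms @ 14 + 722.892ms (2)

note 2 onset = 2/7b = 103.27ms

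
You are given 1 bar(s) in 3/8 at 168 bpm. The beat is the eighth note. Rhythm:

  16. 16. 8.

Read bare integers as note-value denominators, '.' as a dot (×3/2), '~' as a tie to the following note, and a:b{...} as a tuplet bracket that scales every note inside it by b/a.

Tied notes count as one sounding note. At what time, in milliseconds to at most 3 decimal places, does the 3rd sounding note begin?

note 3 onset = 3/2b = 535.714ms

1. 0.0ms @ 0 + 267.857ms (3/4)
2. 267.857ms @ 3/4 + 267.857ms (3/4)
3. 535.714ms @ 3/2 + 535.714ms (3/2)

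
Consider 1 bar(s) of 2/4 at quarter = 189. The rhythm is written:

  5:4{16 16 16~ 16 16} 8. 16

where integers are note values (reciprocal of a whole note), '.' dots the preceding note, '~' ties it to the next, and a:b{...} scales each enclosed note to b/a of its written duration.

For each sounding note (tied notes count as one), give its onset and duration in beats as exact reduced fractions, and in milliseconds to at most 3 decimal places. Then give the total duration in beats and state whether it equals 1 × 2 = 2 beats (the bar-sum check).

1) 0.0ms=0b +63.492ms=1/5b
2) 63.492ms=1/5b +63.492ms=1/5b
3) 126.984ms=2/5b +126.984ms=2/5b
4) 253.968ms=4/5b +63.492ms=1/5b
5) 317.46ms=1b +238.095ms=3/4b
6) 555.556ms=7/4b +79.365ms=1/4b
Σ=2b of 2 (189bpm 2/4) — PASS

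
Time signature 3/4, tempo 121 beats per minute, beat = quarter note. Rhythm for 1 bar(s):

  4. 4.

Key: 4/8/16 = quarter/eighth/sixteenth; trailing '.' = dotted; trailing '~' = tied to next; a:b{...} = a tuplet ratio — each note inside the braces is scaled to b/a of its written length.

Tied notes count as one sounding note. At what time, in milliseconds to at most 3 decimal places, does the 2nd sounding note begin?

note 2 onset = 3/2b = 743.802ms

1. 0.0ms @ 0 + 743.802ms (3/2)
2. 743.802ms @ 3/2 + 743.802ms (3/2)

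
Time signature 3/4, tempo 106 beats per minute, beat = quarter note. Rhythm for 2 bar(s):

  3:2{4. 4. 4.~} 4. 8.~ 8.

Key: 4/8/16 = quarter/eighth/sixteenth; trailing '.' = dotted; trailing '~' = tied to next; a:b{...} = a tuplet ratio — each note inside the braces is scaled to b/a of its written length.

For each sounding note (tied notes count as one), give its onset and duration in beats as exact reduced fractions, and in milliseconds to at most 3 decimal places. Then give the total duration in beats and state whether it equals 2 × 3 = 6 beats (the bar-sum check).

1) 0.0ms=0b +566.038ms=1b
2) 566.038ms=1b +566.038ms=1b
3) 1132.075ms=2b +1415.094ms=5/2b
4) 2547.17ms=9/2b +849.057ms=3/2b
Σ=6b of 6 (106bpm 3/4) — PASS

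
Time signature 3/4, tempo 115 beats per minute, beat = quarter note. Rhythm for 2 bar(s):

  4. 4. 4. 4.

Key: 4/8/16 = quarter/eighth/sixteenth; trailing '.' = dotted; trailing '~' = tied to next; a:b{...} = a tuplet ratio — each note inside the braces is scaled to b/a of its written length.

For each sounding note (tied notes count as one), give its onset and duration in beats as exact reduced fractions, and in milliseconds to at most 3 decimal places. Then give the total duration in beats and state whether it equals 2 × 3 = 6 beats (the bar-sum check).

1) 0.0ms=0b +782.609ms=3/2b
2) 782.609ms=3/2b +782.609ms=3/2b
3) 1565.217ms=3b +782.609ms=3/2b
4) 2347.826ms=9/2b +782.609ms=3/2b
Σ=6b of 6 (115bpm 3/4) — PASS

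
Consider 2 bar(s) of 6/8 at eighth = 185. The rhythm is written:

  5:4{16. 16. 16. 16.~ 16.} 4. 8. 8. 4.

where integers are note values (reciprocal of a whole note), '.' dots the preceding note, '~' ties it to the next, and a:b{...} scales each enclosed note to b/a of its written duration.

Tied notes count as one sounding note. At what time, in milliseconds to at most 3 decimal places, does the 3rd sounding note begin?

1. 0.0ms @ 0 + 194.595ms (3/5)
2. 194.595ms @ 3/5 + 194.595ms (3/5)
3. 389.189ms @ 6/5 + 194.595ms (3/5)
4. 583.784ms @ 9/5 + 389.189ms (6/5)
5. 972.973ms @ 3 + 972.973ms (3)
6. 1945.946ms @ 6 + 486.486ms (3/2)
7. 2432.432ms @ 15/2 + 486.486ms (3/2)
8. 2918.919ms @ 9 + 972.973ms (3)

note 3 onset = 6/5b = 389.189ms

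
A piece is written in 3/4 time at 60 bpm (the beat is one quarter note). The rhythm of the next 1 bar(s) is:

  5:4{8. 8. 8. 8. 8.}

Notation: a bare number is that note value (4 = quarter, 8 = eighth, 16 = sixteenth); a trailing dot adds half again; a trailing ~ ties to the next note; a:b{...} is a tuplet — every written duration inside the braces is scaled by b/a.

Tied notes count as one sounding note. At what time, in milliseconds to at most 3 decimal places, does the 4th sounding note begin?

note 4 onset = 9/5b = 1800.0ms

1. 0.0ms @ 0 + 600.0ms (3/5)
2. 600.0ms @ 3/5 + 600.0ms (3/5)
3. 1200.0ms @ 6/5 + 600.0ms (3/5)
4. 1800.0ms @ 9/5 + 600.0ms (3/5)
5. 2400.0ms @ 12/5 + 600.0ms (3/5)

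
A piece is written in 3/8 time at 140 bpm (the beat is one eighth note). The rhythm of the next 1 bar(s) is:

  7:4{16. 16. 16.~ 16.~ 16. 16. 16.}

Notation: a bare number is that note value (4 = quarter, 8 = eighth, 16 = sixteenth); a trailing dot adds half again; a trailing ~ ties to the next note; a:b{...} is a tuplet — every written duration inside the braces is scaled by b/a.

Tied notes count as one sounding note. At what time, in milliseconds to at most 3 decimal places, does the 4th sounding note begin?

note 4 onset = 15/7b = 918.367ms

1. 0.0ms @ 0 + 183.673ms (3/7)
2. 183.673ms @ 3/7 + 183.673ms (3/7)
3. 367.347ms @ 6/7 + 551.02ms (9/7)
4. 918.367ms @ 15/7 + 183.673ms (3/7)
5. 1102.041ms @ 18/7 + 183.673ms (3/7)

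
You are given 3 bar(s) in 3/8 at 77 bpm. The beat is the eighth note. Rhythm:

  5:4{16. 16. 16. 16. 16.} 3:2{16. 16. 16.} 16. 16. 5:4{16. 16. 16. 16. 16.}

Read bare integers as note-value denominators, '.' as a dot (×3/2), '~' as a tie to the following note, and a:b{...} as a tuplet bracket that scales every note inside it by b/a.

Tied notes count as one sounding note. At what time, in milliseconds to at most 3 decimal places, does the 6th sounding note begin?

1. 0.0ms @ 0 + 467.532ms (3/5)
2. 467.532ms @ 3/5 + 467.532ms (3/5)
3. 935.065ms @ 6/5 + 467.532ms (3/5)
4. 1402.597ms @ 9/5 + 467.532ms (3/5)
5. 1870.13ms @ 12/5 + 467.532ms (3/5)
6. 2337.662ms @ 3 + 389.61ms (1/2)
7. 2727.273ms @ 7/2 + 389.61ms (1/2)
8. 3116.883ms @ 4 + 389.61ms (1/2)
9. 3506.494ms @ 9/2 + 584.416ms (3/4)
10. 4090.909ms @ 21/4 + 584.416ms (3/4)
11. 4675.325ms @ 6 + 467.532ms (3/5)
12. 5142.857ms @ 33/5 + 467.532ms (3/5)
13. 5610.39ms @ 36/5 + 467.532ms (3/5)
14. 6077.922ms @ 39/5 + 467.532ms (3/5)
15. 6545.455ms @ 42/5 + 467.532ms (3/5)

note 6 onset = 3b = 2337.662ms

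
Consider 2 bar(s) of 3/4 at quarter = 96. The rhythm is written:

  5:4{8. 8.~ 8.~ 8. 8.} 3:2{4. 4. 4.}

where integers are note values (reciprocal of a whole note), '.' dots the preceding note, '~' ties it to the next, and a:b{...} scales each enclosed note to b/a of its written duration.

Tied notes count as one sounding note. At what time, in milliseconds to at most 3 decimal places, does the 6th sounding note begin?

note 6 onset = 5b = 3125.0ms

1. 0.0ms @ 0 + 375.0ms (3/5)
2. 375.0ms @ 3/5 + 1125.0ms (9/5)
3. 1500.0ms @ 12/5 + 375.0ms (3/5)
4. 1875.0ms @ 3 + 625.0ms (1)
5. 2500.0ms @ 4 + 625.0ms (1)
6. 3125.0ms @ 5 + 625.0ms (1)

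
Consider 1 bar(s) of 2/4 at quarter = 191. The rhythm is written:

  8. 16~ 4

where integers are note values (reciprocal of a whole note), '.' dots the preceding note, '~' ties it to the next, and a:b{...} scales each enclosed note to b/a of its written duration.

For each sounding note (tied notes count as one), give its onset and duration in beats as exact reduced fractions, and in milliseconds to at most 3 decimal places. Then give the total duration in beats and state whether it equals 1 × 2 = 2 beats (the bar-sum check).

1) 0.0ms=0b +235.602ms=3/4b
2) 235.602ms=3/4b +392.67ms=5/4b
Σ=2b of 2 (191bpm 2/4) — PASS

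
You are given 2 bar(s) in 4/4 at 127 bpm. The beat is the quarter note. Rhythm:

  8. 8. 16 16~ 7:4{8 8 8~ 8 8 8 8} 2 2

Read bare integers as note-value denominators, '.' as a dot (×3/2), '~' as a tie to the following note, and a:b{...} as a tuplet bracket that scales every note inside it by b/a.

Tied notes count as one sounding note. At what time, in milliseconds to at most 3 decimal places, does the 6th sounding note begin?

note 6 onset = 18/7b = 1214.848ms

1. 0.0ms @ 0 + 354.331ms (3/4)
2. 354.331ms @ 3/4 + 354.331ms (3/4)
3. 708.661ms @ 3/2 + 118.11ms (1/4)
4. 826.772ms @ 7/4 + 253.093ms (15/28)
5. 1079.865ms @ 16/7 + 134.983ms (2/7)
6. 1214.848ms @ 18/7 + 269.966ms (4/7)
7. 1484.814ms @ 22/7 + 134.983ms (2/7)
8. 1619.798ms @ 24/7 + 134.983ms (2/7)
9. 1754.781ms @ 26/7 + 134.983ms (2/7)
10. 1889.764ms @ 4 + 944.882ms (2)
11. 2834.646ms @ 6 + 944.882ms (2)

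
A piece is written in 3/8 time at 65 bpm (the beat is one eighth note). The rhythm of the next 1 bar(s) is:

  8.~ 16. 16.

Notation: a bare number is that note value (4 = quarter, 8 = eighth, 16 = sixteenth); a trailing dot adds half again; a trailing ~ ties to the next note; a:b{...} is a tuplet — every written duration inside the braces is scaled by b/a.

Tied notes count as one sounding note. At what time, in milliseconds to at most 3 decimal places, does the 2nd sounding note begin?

note 2 onset = 9/4b = 2076.923ms

1. 0.0ms @ 0 + 2076.923ms (9/4)
2. 2076.923ms @ 9/4 + 692.308ms (3/4)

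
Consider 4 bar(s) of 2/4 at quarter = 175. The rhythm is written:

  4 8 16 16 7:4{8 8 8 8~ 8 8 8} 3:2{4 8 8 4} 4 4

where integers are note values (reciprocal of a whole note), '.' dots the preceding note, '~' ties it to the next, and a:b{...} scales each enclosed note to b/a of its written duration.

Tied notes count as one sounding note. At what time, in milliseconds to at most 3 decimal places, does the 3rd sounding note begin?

note 3 onset = 3/2b = 514.286ms

1. 0.0ms @ 0 + 342.857ms (1)
2. 342.857ms @ 1 + 171.429ms (1/2)
3. 514.286ms @ 3/2 + 85.714ms (1/4)
4. 600.0ms @ 7/4 + 85.714ms (1/4)
5. 685.714ms @ 2 + 97.959ms (2/7)
6. 783.673ms @ 16/7 + 97.959ms (2/7)
7. 881.633ms @ 18/7 + 97.959ms (2/7)
8. 979.592ms @ 20/7 + 195.918ms (4/7)
9. 1175.51ms @ 24/7 + 97.959ms (2/7)
10. 1273.469ms @ 26/7 + 97.959ms (2/7)
11. 1371.429ms @ 4 + 228.571ms (2/3)
12. 1600.0ms @ 14/3 + 114.286ms (1/3)
13. 1714.286ms @ 5 + 114.286ms (1/3)
14. 1828.571ms @ 16/3 + 228.571ms (2/3)
15. 2057.143ms @ 6 + 342.857ms (1)
16. 2400.0ms @ 7 + 342.857ms (1)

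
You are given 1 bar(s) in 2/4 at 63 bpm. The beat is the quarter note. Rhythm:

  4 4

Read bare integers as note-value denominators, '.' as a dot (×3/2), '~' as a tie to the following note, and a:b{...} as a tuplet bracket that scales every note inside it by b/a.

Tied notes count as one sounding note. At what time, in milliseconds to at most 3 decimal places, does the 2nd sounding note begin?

note 2 onset = 1b = 952.381ms

1. 0.0ms @ 0 + 952.381ms (1)
2. 952.381ms @ 1 + 952.381ms (1)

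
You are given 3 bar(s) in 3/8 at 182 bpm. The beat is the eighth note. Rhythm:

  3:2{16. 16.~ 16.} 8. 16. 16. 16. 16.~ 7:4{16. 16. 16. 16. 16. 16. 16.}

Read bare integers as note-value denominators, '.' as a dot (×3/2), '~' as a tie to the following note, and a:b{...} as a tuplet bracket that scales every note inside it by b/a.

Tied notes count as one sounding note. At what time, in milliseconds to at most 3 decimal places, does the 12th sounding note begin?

1. 0.0ms @ 0 + 164.835ms (1/2)
2. 164.835ms @ 1/2 + 329.67ms (1)
3. 494.505ms @ 3/2 + 494.505ms (3/2)
4. 989.011ms @ 3 + 247.253ms (3/4)
5. 1236.264ms @ 15/4 + 247.253ms (3/4)
6. 1483.516ms @ 9/2 + 247.253ms (3/4)
7. 1730.769ms @ 21/4 + 388.54ms (33/28)
8. 2119.309ms @ 45/7 + 141.287ms (3/7)
9. 2260.597ms @ 48/7 + 141.287ms (3/7)
10. 2401.884ms @ 51/7 + 141.287ms (3/7)
11. 2543.171ms @ 54/7 + 141.287ms (3/7)
12. 2684.458ms @ 57/7 + 141.287ms (3/7)
13. 2825.746ms @ 60/7 + 141.287ms (3/7)

note 12 onset = 57/7b = 2684.458ms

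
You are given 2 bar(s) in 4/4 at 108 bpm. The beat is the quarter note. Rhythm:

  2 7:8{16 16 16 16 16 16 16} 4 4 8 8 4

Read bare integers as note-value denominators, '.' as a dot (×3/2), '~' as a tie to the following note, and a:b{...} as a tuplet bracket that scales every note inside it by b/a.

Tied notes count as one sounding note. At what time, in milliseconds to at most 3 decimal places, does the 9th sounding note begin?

note 9 onset = 4b = 2222.222ms

1. 0.0ms @ 0 + 1111.111ms (2)
2. 1111.111ms @ 2 + 158.73ms (2/7)
3. 1269.841ms @ 16/7 + 158.73ms (2/7)
4. 1428.571ms @ 18/7 + 158.73ms (2/7)
5. 1587.302ms @ 20/7 + 158.73ms (2/7)
6. 1746.032ms @ 22/7 + 158.73ms (2/7)
7. 1904.762ms @ 24/7 + 158.73ms (2/7)
8. 2063.492ms @ 26/7 + 158.73ms (2/7)
9. 2222.222ms @ 4 + 555.556ms (1)
10. 2777.778ms @ 5 + 555.556ms (1)
11. 3333.333ms @ 6 + 277.778ms (1/2)
12. 3611.111ms @ 13/2 + 277.778ms (1/2)
13. 3888.889ms @ 7 + 555.556ms (1)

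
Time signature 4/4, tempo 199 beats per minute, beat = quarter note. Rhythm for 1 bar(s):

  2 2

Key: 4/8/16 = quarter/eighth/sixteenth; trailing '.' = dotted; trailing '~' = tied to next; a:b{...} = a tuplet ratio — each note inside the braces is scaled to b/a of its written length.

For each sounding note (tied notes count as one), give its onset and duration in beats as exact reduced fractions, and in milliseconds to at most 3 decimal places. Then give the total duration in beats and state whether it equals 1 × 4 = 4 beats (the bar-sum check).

1) 0.0ms=0b +603.015ms=2b
2) 603.015ms=2b +603.015ms=2b
Σ=4b of 4 (199bpm 4/4) — PASS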